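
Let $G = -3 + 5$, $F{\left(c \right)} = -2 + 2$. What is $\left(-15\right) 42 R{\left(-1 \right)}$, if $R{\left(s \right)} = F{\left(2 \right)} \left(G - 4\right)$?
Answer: $0$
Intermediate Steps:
$F{\left(c \right)} = 0$
$G = 2$
$R{\left(s \right)} = 0$ ($R{\left(s \right)} = 0 \left(2 - 4\right) = 0 \left(-2\right) = 0$)
$\left(-15\right) 42 R{\left(-1 \right)} = \left(-15\right) 42 \cdot 0 = \left(-630\right) 0 = 0$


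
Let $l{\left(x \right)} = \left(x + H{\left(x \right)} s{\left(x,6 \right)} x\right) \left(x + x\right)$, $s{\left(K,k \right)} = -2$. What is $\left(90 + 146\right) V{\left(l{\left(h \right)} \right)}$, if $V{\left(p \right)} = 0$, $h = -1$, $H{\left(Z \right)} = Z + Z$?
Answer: $0$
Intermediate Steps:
$H{\left(Z \right)} = 2 Z$
$l{\left(x \right)} = 2 x \left(x - 4 x^{2}\right)$ ($l{\left(x \right)} = \left(x + 2 x \left(-2\right) x\right) \left(x + x\right) = \left(x + - 4 x x\right) 2 x = \left(x - 4 x^{2}\right) 2 x = 2 x \left(x - 4 x^{2}\right)$)
$\left(90 + 146\right) V{\left(l{\left(h \right)} \right)} = \left(90 + 146\right) 0 = 236 \cdot 0 = 0$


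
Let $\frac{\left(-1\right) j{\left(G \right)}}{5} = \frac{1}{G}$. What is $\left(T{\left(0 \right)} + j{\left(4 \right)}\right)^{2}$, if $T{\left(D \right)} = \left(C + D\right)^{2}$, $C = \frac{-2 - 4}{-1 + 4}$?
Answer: $\frac{121}{16} \approx 7.5625$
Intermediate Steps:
$j{\left(G \right)} = - \frac{5}{G}$
$C = -2$ ($C = - \frac{6}{3} = \left(-6\right) \frac{1}{3} = -2$)
$T{\left(D \right)} = \left(-2 + D\right)^{2}$
$\left(T{\left(0 \right)} + j{\left(4 \right)}\right)^{2} = \left(\left(-2 + 0\right)^{2} - \frac{5}{4}\right)^{2} = \left(\left(-2\right)^{2} - \frac{5}{4}\right)^{2} = \left(4 - \frac{5}{4}\right)^{2} = \left(\frac{11}{4}\right)^{2} = \frac{121}{16}$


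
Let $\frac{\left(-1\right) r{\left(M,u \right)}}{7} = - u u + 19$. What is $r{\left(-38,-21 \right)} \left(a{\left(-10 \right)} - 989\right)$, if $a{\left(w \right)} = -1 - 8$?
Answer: $-2948092$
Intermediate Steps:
$r{\left(M,u \right)} = -133 + 7 u^{2}$ ($r{\left(M,u \right)} = - 7 \left(- u u + 19\right) = - 7 \left(- u^{2} + 19\right) = - 7 \left(19 - u^{2}\right) = -133 + 7 u^{2}$)
$a{\left(w \right)} = -9$
$r{\left(-38,-21 \right)} \left(a{\left(-10 \right)} - 989\right) = \left(-133 + 7 \left(-21\right)^{2}\right) \left(-9 - 989\right) = \left(-133 + 7 \cdot 441\right) \left(-998\right) = \left(-133 + 3087\right) \left(-998\right) = 2954 \left(-998\right) = -2948092$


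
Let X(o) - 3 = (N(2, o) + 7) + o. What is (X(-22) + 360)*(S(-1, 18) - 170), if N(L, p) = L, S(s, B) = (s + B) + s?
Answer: -53900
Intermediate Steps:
S(s, B) = B + 2*s (S(s, B) = (B + s) + s = B + 2*s)
X(o) = 12 + o (X(o) = 3 + ((2 + 7) + o) = 3 + (9 + o) = 12 + o)
(X(-22) + 360)*(S(-1, 18) - 170) = ((12 - 22) + 360)*((18 + 2*(-1)) - 170) = (-10 + 360)*((18 - 2) - 170) = 350*(16 - 170) = 350*(-154) = -53900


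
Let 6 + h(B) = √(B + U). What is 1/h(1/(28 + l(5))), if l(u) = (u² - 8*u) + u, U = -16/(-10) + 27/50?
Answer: -675/3803 - 15*√494/7606 ≈ -0.22132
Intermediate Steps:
U = 107/50 (U = -16*(-⅒) + 27*(1/50) = 8/5 + 27/50 = 107/50 ≈ 2.1400)
l(u) = u² - 7*u
h(B) = -6 + √(107/50 + B) (h(B) = -6 + √(B + 107/50) = -6 + √(107/50 + B))
1/h(1/(28 + l(5))) = 1/(-6 + √(214 + 100/(28 + 5*(-7 + 5)))/10) = 1/(-6 + √(214 + 100/(28 + 5*(-2)))/10) = 1/(-6 + √(214 + 100/(28 - 10))/10) = 1/(-6 + √(214 + 100/18)/10) = 1/(-6 + √(214 + 100*(1/18))/10) = 1/(-6 + √(214 + 50/9)/10) = 1/(-6 + √(1976/9)/10) = 1/(-6 + (2*√494/3)/10) = 1/(-6 + √494/15)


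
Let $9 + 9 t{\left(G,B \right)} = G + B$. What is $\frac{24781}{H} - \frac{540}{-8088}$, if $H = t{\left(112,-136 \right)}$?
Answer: $- \frac{50106687}{7414} \approx -6758.4$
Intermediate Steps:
$t{\left(G,B \right)} = -1 + \frac{B}{9} + \frac{G}{9}$ ($t{\left(G,B \right)} = -1 + \frac{G + B}{9} = -1 + \frac{B + G}{9} = -1 + \left(\frac{B}{9} + \frac{G}{9}\right) = -1 + \frac{B}{9} + \frac{G}{9}$)
$H = - \frac{11}{3}$ ($H = -1 + \frac{1}{9} \left(-136\right) + \frac{1}{9} \cdot 112 = -1 - \frac{136}{9} + \frac{112}{9} = - \frac{11}{3} \approx -3.6667$)
$\frac{24781}{H} - \frac{540}{-8088} = \frac{24781}{- \frac{11}{3}} - \frac{540}{-8088} = 24781 \left(- \frac{3}{11}\right) - - \frac{45}{674} = - \frac{74343}{11} + \frac{45}{674} = - \frac{50106687}{7414}$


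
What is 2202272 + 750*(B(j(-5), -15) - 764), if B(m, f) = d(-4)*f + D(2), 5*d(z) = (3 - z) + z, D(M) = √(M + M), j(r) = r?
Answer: 1624022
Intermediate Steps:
D(M) = √2*√M (D(M) = √(2*M) = √2*√M)
d(z) = ⅗ (d(z) = ((3 - z) + z)/5 = (⅕)*3 = ⅗)
B(m, f) = 2 + 3*f/5 (B(m, f) = 3*f/5 + √2*√2 = 3*f/5 + 2 = 2 + 3*f/5)
2202272 + 750*(B(j(-5), -15) - 764) = 2202272 + 750*((2 + (⅗)*(-15)) - 764) = 2202272 + 750*((2 - 9) - 764) = 2202272 + 750*(-7 - 764) = 2202272 + 750*(-771) = 2202272 - 578250 = 1624022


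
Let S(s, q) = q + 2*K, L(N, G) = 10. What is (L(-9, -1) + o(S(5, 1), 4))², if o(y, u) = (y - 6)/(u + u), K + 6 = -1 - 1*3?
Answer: 3025/64 ≈ 47.266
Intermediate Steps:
K = -10 (K = -6 + (-1 - 1*3) = -6 + (-1 - 3) = -6 - 4 = -10)
S(s, q) = -20 + q (S(s, q) = q + 2*(-10) = q - 20 = -20 + q)
o(y, u) = (-6 + y)/(2*u) (o(y, u) = (-6 + y)/((2*u)) = (-6 + y)*(1/(2*u)) = (-6 + y)/(2*u))
(L(-9, -1) + o(S(5, 1), 4))² = (10 + (½)*(-6 + (-20 + 1))/4)² = (10 + (½)*(¼)*(-6 - 19))² = (10 + (½)*(¼)*(-25))² = (10 - 25/8)² = (55/8)² = 3025/64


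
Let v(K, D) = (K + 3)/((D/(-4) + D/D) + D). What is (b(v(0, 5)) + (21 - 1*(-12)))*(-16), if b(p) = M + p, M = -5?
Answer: -8704/19 ≈ -458.11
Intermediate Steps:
v(K, D) = (3 + K)/(1 + 3*D/4) (v(K, D) = (3 + K)/((D*(-¼) + 1) + D) = (3 + K)/((-D/4 + 1) + D) = (3 + K)/((1 - D/4) + D) = (3 + K)/(1 + 3*D/4))
b(p) = -5 + p
(b(v(0, 5)) + (21 - 1*(-12)))*(-16) = ((-5 + 4*(3 + 0)/(4 + 3*5)) + (21 - 1*(-12)))*(-16) = ((-5 + 4*3/(4 + 15)) + (21 + 12))*(-16) = ((-5 + 4*3/19) + 33)*(-16) = ((-5 + 4*(1/19)*3) + 33)*(-16) = ((-5 + 12/19) + 33)*(-16) = (-83/19 + 33)*(-16) = (544/19)*(-16) = -8704/19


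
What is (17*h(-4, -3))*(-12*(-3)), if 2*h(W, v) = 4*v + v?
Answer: -4590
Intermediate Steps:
h(W, v) = 5*v/2 (h(W, v) = (4*v + v)/2 = (5*v)/2 = 5*v/2)
(17*h(-4, -3))*(-12*(-3)) = (17*((5/2)*(-3)))*(-12*(-3)) = (17*(-15/2))*36 = -255/2*36 = -4590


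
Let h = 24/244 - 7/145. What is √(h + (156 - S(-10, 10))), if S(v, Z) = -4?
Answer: √12521362335/8845 ≈ 12.651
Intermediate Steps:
h = 443/8845 (h = 24*(1/244) - 7*1/145 = 6/61 - 7/145 = 443/8845 ≈ 0.050085)
√(h + (156 - S(-10, 10))) = √(443/8845 + (156 - 1*(-4))) = √(443/8845 + (156 + 4)) = √(443/8845 + 160) = √(1415643/8845) = √12521362335/8845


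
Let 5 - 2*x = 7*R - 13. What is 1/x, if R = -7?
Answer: 2/67 ≈ 0.029851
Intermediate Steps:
x = 67/2 (x = 5/2 - (7*(-7) - 13)/2 = 5/2 - (-49 - 13)/2 = 5/2 - ½*(-62) = 5/2 + 31 = 67/2 ≈ 33.500)
1/x = 1/(67/2) = 2/67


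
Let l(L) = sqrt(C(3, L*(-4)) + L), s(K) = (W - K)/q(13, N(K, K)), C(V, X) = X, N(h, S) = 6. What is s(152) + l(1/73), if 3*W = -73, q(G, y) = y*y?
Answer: -529/108 + I*sqrt(219)/73 ≈ -4.8981 + 0.20272*I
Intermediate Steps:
q(G, y) = y**2
W = -73/3 (W = (1/3)*(-73) = -73/3 ≈ -24.333)
s(K) = -73/108 - K/36 (s(K) = (-73/3 - K)/(6**2) = (-73/3 - K)/36 = (-73/3 - K)*(1/36) = -73/108 - K/36)
l(L) = sqrt(3)*sqrt(-L) (l(L) = sqrt(L*(-4) + L) = sqrt(-4*L + L) = sqrt(-3*L) = sqrt(3)*sqrt(-L))
s(152) + l(1/73) = (-73/108 - 1/36*152) + sqrt(3)*sqrt(-1/73) = (-73/108 - 38/9) + sqrt(3)*sqrt(-1*1/73) = -529/108 + sqrt(3)*sqrt(-1/73) = -529/108 + sqrt(3)*(I*sqrt(73)/73) = -529/108 + I*sqrt(219)/73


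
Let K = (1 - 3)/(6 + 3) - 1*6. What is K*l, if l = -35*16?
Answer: 31360/9 ≈ 3484.4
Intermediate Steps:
l = -560
K = -56/9 (K = -2/9 - 6 = -56/9 ≈ -6.2222)
K*l = -56/9*(-560) = 31360/9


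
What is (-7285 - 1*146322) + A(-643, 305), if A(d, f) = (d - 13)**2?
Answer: 276729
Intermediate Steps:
A(d, f) = (-13 + d)**2
(-7285 - 1*146322) + A(-643, 305) = (-7285 - 1*146322) + (-13 - 643)**2 = (-7285 - 146322) + (-656)**2 = -153607 + 430336 = 276729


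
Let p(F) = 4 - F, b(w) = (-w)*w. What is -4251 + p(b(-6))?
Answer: -4211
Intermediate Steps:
b(w) = -w²
-4251 + p(b(-6)) = -4251 + (4 - (-1)*(-6)²) = -4251 + (4 - (-1)*36) = -4251 + (4 - 1*(-36)) = -4251 + (4 + 36) = -4251 + 40 = -4211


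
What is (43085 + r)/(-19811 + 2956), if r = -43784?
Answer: 699/16855 ≈ 0.041471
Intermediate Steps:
(43085 + r)/(-19811 + 2956) = (43085 - 43784)/(-19811 + 2956) = -699/(-16855) = -699*(-1/16855) = 699/16855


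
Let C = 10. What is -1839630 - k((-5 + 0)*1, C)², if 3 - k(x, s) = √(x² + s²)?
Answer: -1839764 + 30*√5 ≈ -1.8397e+6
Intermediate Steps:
k(x, s) = 3 - √(s² + x²) (k(x, s) = 3 - √(x² + s²) = 3 - √(s² + x²))
-1839630 - k((-5 + 0)*1, C)² = -1839630 - (3 - √(10² + ((-5 + 0)*1)²))² = -1839630 - (3 - √(100 + (-5*1)²))² = -1839630 - (3 - √(100 + (-5)²))² = -1839630 - (3 - √(100 + 25))² = -1839630 - (3 - √125)² = -1839630 - (3 - 5*√5)²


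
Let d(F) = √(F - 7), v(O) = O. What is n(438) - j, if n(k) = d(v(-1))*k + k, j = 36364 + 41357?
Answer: -77283 + 876*I*√2 ≈ -77283.0 + 1238.9*I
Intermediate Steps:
d(F) = √(-7 + F)
j = 77721
n(k) = k + 2*I*k*√2 (n(k) = √(-7 - 1)*k + k = √(-8)*k + k = (2*I*√2)*k + k = 2*I*k*√2 + k = k + 2*I*k*√2)
n(438) - j = 438*(1 + 2*I*√2) - 1*77721 = (438 + 876*I*√2) - 77721 = -77283 + 876*I*√2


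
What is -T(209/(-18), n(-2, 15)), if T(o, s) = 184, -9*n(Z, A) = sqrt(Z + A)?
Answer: -184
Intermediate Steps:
n(Z, A) = -sqrt(A + Z)/9 (n(Z, A) = -sqrt(Z + A)/9 = -sqrt(A + Z)/9)
-T(209/(-18), n(-2, 15)) = -1*184 = -184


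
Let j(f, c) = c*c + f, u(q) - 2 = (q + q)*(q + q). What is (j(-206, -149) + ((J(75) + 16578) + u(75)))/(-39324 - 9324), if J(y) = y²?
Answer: -16675/12162 ≈ -1.3711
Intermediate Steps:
u(q) = 2 + 4*q² (u(q) = 2 + (q + q)*(q + q) = 2 + (2*q)*(2*q) = 2 + 4*q²)
j(f, c) = f + c² (j(f, c) = c² + f = f + c²)
(j(-206, -149) + ((J(75) + 16578) + u(75)))/(-39324 - 9324) = ((-206 + (-149)²) + ((75² + 16578) + (2 + 4*75²)))/(-39324 - 9324) = ((-206 + 22201) + ((5625 + 16578) + (2 + 4*5625)))/(-48648) = (21995 + (22203 + (2 + 22500)))*(-1/48648) = (21995 + (22203 + 22502))*(-1/48648) = (21995 + 44705)*(-1/48648) = 66700*(-1/48648) = -16675/12162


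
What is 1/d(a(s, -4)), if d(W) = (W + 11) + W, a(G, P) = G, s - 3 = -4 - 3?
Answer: ⅓ ≈ 0.33333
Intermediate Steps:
s = -4 (s = 3 + (-4 - 3) = 3 - 7 = -4)
d(W) = 11 + 2*W (d(W) = (11 + W) + W = 11 + 2*W)
1/d(a(s, -4)) = 1/(11 + 2*(-4)) = 1/(11 - 8) = 1/3 = ⅓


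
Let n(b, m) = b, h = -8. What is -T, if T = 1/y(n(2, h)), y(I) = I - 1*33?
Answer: 1/31 ≈ 0.032258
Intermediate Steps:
y(I) = -33 + I (y(I) = I - 33 = -33 + I)
T = -1/31 (T = 1/(-33 + 2) = 1/(-31) = -1/31 ≈ -0.032258)
-T = -1*(-1/31) = 1/31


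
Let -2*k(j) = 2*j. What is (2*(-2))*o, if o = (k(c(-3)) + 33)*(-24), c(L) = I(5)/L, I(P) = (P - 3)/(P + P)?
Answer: 15872/5 ≈ 3174.4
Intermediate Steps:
I(P) = (-3 + P)/(2*P) (I(P) = (-3 + P)/((2*P)) = (-3 + P)*(1/(2*P)) = (-3 + P)/(2*P))
c(L) = 1/(5*L) (c(L) = ((½)*(-3 + 5)/5)/L = ((½)*(⅕)*2)/L = 1/(5*L))
k(j) = -j
o = -3968/5 (o = (-1/(5*(-3)) + 33)*(-24) = (-(-1)/(5*3) + 33)*(-24) = (-1*(-1/15) + 33)*(-24) = (1/15 + 33)*(-24) = (496/15)*(-24) = -3968/5 ≈ -793.60)
(2*(-2))*o = (2*(-2))*(-3968/5) = -4*(-3968/5) = 15872/5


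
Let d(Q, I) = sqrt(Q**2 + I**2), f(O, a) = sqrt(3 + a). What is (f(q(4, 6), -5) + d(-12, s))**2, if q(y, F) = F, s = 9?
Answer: (15 + I*sqrt(2))**2 ≈ 223.0 + 42.426*I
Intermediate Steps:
d(Q, I) = sqrt(I**2 + Q**2)
(f(q(4, 6), -5) + d(-12, s))**2 = (sqrt(3 - 5) + sqrt(9**2 + (-12)**2))**2 = (sqrt(-2) + sqrt(81 + 144))**2 = (I*sqrt(2) + sqrt(225))**2 = (I*sqrt(2) + 15)**2 = (15 + I*sqrt(2))**2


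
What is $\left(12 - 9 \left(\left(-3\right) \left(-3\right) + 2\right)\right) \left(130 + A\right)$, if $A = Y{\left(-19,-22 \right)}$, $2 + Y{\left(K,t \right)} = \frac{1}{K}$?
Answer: $- \frac{211497}{19} \approx -11131.0$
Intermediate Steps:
$Y{\left(K,t \right)} = -2 + \frac{1}{K}$
$A = - \frac{39}{19}$ ($A = -2 + \frac{1}{-19} = -2 - \frac{1}{19} = - \frac{39}{19} \approx -2.0526$)
$\left(12 - 9 \left(\left(-3\right) \left(-3\right) + 2\right)\right) \left(130 + A\right) = \left(12 - 9 \left(\left(-3\right) \left(-3\right) + 2\right)\right) \left(130 - \frac{39}{19}\right) = \left(12 - 9 \left(9 + 2\right)\right) \frac{2431}{19} = \left(12 - 99\right) \frac{2431}{19} = \left(-87\right) \frac{2431}{19} = - \frac{211497}{19}$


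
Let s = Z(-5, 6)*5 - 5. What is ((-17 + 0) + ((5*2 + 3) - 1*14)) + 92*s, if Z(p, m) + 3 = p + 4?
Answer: -2318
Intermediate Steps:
Z(p, m) = 1 + p (Z(p, m) = -3 + (p + 4) = -3 + (4 + p) = 1 + p)
s = -25 (s = (1 - 5)*5 - 5 = -4*5 - 5 = -20 - 5 = -25)
((-17 + 0) + ((5*2 + 3) - 1*14)) + 92*s = ((-17 + 0) + ((5*2 + 3) - 1*14)) + 92*(-25) = (-17 + ((10 + 3) - 14)) - 2300 = (-17 + (13 - 14)) - 2300 = (-17 - 1) - 2300 = -18 - 2300 = -2318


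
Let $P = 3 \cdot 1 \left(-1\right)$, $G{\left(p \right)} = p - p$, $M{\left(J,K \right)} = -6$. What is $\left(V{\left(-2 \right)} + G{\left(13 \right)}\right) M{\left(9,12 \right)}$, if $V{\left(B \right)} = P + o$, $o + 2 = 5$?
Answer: $0$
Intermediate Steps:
$G{\left(p \right)} = 0$
$o = 3$ ($o = -2 + 5 = 3$)
$P = -3$ ($P = 3 \left(-1\right) = -3$)
$V{\left(B \right)} = 0$ ($V{\left(B \right)} = -3 + 3 = 0$)
$\left(V{\left(-2 \right)} + G{\left(13 \right)}\right) M{\left(9,12 \right)} = \left(0 + 0\right) \left(-6\right) = 0 \left(-6\right) = 0$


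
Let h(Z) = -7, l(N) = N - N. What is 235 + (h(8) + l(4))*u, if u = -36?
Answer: 487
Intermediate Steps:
l(N) = 0
235 + (h(8) + l(4))*u = 235 + (-7 + 0)*(-36) = 235 - 7*(-36) = 235 + 252 = 487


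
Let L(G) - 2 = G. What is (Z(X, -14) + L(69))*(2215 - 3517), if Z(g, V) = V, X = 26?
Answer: -74214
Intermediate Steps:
L(G) = 2 + G
(Z(X, -14) + L(69))*(2215 - 3517) = (-14 + (2 + 69))*(2215 - 3517) = (-14 + 71)*(-1302) = 57*(-1302) = -74214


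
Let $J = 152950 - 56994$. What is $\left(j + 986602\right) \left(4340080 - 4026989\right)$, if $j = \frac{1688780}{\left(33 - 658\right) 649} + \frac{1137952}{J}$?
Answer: $\frac{601149952409581909506}{1946107625} \approx 3.089 \cdot 10^{11}$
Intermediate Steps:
$J = 95956$ ($J = 152950 - 56994 = 95956$)
$j = \frac{14976660316}{1946107625}$ ($j = \frac{1688780}{\left(33 - 658\right) 649} + \frac{1137952}{95956} = \frac{1688780}{\left(-625\right) 649} + 1137952 \cdot \frac{1}{95956} = \frac{1688780}{-405625} + \frac{284488}{23989} = 1688780 \left(- \frac{1}{405625}\right) + \frac{284488}{23989} = - \frac{337756}{81125} + \frac{284488}{23989} = \frac{14976660316}{1946107625} \approx 7.6957$)
$\left(j + 986602\right) \left(4340080 - 4026989\right) = \left(\frac{14976660316}{1946107625} + 986602\right) \left(4340080 - 4026989\right) = \frac{1920048651700566}{1946107625} \cdot 313091 = \frac{601149952409581909506}{1946107625}$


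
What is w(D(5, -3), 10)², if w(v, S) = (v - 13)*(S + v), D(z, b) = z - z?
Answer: 16900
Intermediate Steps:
D(z, b) = 0
w(v, S) = (-13 + v)*(S + v)
w(D(5, -3), 10)² = (0² - 13*10 - 13*0 + 10*0)² = (0 - 130 + 0 + 0)² = (-130)² = 16900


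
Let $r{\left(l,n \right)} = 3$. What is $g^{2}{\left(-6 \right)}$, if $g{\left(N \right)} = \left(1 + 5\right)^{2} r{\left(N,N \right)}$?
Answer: $11664$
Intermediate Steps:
$g{\left(N \right)} = 108$ ($g{\left(N \right)} = \left(1 + 5\right)^{2} \cdot 3 = 6^{2} \cdot 3 = 36 \cdot 3 = 108$)
$g^{2}{\left(-6 \right)} = 108^{2} = 11664$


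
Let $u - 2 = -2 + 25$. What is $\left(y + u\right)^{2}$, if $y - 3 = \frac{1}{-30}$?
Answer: $\frac{703921}{900} \approx 782.13$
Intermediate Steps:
$u = 25$ ($u = 2 + \left(-2 + 25\right) = 2 + 23 = 25$)
$y = \frac{89}{30}$ ($y = 3 + \frac{1}{-30} = 3 - \frac{1}{30} = \frac{89}{30} \approx 2.9667$)
$\left(y + u\right)^{2} = \left(\frac{89}{30} + 25\right)^{2} = \left(\frac{839}{30}\right)^{2} = \frac{703921}{900}$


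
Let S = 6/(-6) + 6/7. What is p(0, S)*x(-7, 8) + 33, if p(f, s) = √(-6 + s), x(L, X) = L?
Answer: 33 - I*√301 ≈ 33.0 - 17.349*I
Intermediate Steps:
S = -⅐ (S = 6*(-⅙) + 6*(⅐) = -1 + 6/7 = -⅐ ≈ -0.14286)
p(0, S)*x(-7, 8) + 33 = √(-6 - ⅐)*(-7) + 33 = √(-43/7)*(-7) + 33 = (I*√301/7)*(-7) + 33 = -I*√301 + 33 = 33 - I*√301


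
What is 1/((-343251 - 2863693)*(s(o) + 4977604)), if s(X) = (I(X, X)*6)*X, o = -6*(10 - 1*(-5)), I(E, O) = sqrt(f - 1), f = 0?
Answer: -1244401/19864245574623314176 - 135*I/19864245574623314176 ≈ -6.2645e-14 - 6.7961e-18*I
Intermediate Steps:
I(E, O) = I (I(E, O) = sqrt(0 - 1) = sqrt(-1) = I)
o = -90 (o = -6*(10 + 5) = -6*15 = -90)
s(X) = 6*I*X (s(X) = (I*6)*X = (6*I)*X = 6*I*X)
1/((-343251 - 2863693)*(s(o) + 4977604)) = 1/((-343251 - 2863693)*(6*I*(-90) + 4977604)) = 1/(-3206944*(-540*I + 4977604)) = 1/(-3206944*(4977604 - 540*I)) = 1/(-15962897282176 + 1731749760*I) = (-15962897282176 - 1731749760*I)/254814092640259158627352576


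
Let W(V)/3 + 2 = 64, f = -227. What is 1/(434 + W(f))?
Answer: 1/620 ≈ 0.0016129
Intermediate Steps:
W(V) = 186 (W(V) = -6 + 3*64 = -6 + 192 = 186)
1/(434 + W(f)) = 1/(434 + 186) = 1/620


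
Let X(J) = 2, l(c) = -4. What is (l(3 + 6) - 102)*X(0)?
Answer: -212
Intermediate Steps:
(l(3 + 6) - 102)*X(0) = (-4 - 102)*2 = -106*2 = -212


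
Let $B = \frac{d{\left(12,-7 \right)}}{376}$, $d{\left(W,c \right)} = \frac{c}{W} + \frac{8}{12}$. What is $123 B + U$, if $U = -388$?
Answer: $- \frac{583511}{1504} \approx -387.97$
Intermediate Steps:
$d{\left(W,c \right)} = \frac{2}{3} + \frac{c}{W}$ ($d{\left(W,c \right)} = \frac{c}{W} + 8 \cdot \frac{1}{12} = \frac{c}{W} + \frac{2}{3} = \frac{2}{3} + \frac{c}{W}$)
$B = \frac{1}{4512}$ ($B = \frac{\frac{2}{3} - \frac{7}{12}}{376} = \left(\frac{2}{3} - \frac{7}{12}\right) \frac{1}{376} = \frac{1}{12} \cdot \frac{1}{376} = \frac{1}{4512} \approx 0.00022163$)
$123 B + U = 123 \cdot \frac{1}{4512} - 388 = \frac{41}{1504} - 388 = - \frac{583511}{1504}$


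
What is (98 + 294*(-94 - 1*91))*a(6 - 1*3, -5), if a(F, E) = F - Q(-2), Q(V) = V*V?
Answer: 54292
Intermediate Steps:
Q(V) = V²
a(F, E) = -4 + F (a(F, E) = F - 1*(-2)² = F - 1*4 = F - 4 = -4 + F)
(98 + 294*(-94 - 1*91))*a(6 - 1*3, -5) = (98 + 294*(-94 - 1*91))*(-4 + (6 - 1*3)) = (98 + 294*(-94 - 91))*(-4 + (6 - 3)) = (98 + 294*(-185))*(-4 + 3) = (98 - 54390)*(-1) = -54292*(-1) = 54292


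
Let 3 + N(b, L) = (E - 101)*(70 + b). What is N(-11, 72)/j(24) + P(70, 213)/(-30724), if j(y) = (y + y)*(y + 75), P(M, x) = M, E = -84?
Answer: -41972159/18250056 ≈ -2.2998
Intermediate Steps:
N(b, L) = -12953 - 185*b (N(b, L) = -3 + (-84 - 101)*(70 + b) = -3 - 185*(70 + b) = -3 + (-12950 - 185*b) = -12953 - 185*b)
j(y) = 2*y*(75 + y) (j(y) = (2*y)*(75 + y) = 2*y*(75 + y))
N(-11, 72)/j(24) + P(70, 213)/(-30724) = (-12953 - 185*(-11))/((2*24*(75 + 24))) + 70/(-30724) = (-12953 + 2035)/((2*24*99)) + 70*(-1/30724) = -10918/4752 - 35/15362 = -10918*1/4752 - 35/15362 = -5459/2376 - 35/15362 = -41972159/18250056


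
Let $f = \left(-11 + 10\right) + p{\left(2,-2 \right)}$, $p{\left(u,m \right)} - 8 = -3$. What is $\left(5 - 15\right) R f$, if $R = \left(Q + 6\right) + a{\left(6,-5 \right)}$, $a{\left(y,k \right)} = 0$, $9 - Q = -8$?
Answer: $-920$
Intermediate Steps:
$Q = 17$ ($Q = 9 - -8 = 9 + 8 = 17$)
$p{\left(u,m \right)} = 5$ ($p{\left(u,m \right)} = 8 - 3 = 5$)
$R = 23$ ($R = \left(17 + 6\right) + 0 = 23 + 0 = 23$)
$f = 4$ ($f = \left(-11 + 10\right) + 5 = -1 + 5 = 4$)
$\left(5 - 15\right) R f = \left(5 - 15\right) 23 \cdot 4 = \left(-10\right) 23 \cdot 4 = \left(-230\right) 4 = -920$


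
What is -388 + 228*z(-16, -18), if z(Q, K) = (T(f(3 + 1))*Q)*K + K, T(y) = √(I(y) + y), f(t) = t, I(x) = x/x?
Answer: -4492 + 65664*√5 ≈ 1.4234e+5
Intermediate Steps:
I(x) = 1
T(y) = √(1 + y)
z(Q, K) = K + K*Q*√5 (z(Q, K) = (√(1 + (3 + 1))*Q)*K + K = (√(1 + 4)*Q)*K + K = (√5*Q)*K + K = (Q*√5)*K + K = K*Q*√5 + K = K + K*Q*√5)
-388 + 228*z(-16, -18) = -388 + 228*(-18*(1 - 16*√5)) = -388 + 228*(-18 + 288*√5) = -388 + (-4104 + 65664*√5) = -4492 + 65664*√5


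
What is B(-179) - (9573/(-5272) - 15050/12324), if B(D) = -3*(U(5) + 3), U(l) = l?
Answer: -340502455/16243032 ≈ -20.963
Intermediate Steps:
B(D) = -24 (B(D) = -3*(5 + 3) = -3*8 = -24)
B(-179) - (9573/(-5272) - 15050/12324) = -24 - (9573/(-5272) - 15050/12324) = -24 - (9573*(-1/5272) - 15050*1/12324) = -24 - (-9573/5272 - 7525/6162) = -24 - 1*(-49330313/16243032) = -24 + 49330313/16243032 = -340502455/16243032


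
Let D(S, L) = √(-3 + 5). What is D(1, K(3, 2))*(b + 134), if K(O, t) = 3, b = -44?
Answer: 90*√2 ≈ 127.28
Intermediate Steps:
D(S, L) = √2
D(1, K(3, 2))*(b + 134) = √2*(-44 + 134) = √2*90 = 90*√2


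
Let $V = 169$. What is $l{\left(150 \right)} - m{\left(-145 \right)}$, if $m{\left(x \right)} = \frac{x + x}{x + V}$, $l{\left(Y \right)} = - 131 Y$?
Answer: $- \frac{235655}{12} \approx -19638.0$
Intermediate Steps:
$m{\left(x \right)} = \frac{2 x}{169 + x}$ ($m{\left(x \right)} = \frac{x + x}{x + 169} = \frac{2 x}{169 + x}$)
$l{\left(150 \right)} - m{\left(-145 \right)} = \left(-131\right) 150 - 2 \left(-145\right) \frac{1}{169 - 145} = -19650 - 2 \left(-145\right) \frac{1}{24} = -19650 - - \frac{145}{12} = -19650 + \frac{145}{12} = - \frac{235655}{12}$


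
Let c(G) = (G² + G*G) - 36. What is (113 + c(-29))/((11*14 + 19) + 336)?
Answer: 1759/509 ≈ 3.4558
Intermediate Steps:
c(G) = -36 + 2*G² (c(G) = (G² + G²) - 36 = 2*G² - 36 = -36 + 2*G²)
(113 + c(-29))/((11*14 + 19) + 336) = (113 + (-36 + 2*(-29)²))/((11*14 + 19) + 336) = (113 + (-36 + 2*841))/((154 + 19) + 336) = (113 + (-36 + 1682))/(173 + 336) = (113 + 1646)/509 = 1759*(1/509) = 1759/509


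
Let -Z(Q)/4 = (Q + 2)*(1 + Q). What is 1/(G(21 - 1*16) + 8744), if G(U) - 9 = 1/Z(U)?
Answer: 168/1470503 ≈ 0.00011425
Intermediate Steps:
Z(Q) = -4*(1 + Q)*(2 + Q) (Z(Q) = -4*(Q + 2)*(1 + Q) = -4*(2 + Q)*(1 + Q) = -4*(1 + Q)*(2 + Q))
G(U) = 9 + 1/(-8 - 12*U - 4*U**2)
1/(G(21 - 1*16) + 8744) = 1/((71 + 36*(21 - 1*16)**2 + 108*(21 - 1*16))/(4*(2 + (21 - 1*16)**2 + 3*(21 - 1*16))) + 8744) = 1/((71 + 36*(21 - 16)**2 + 108*(21 - 16))/(4*(2 + (21 - 16)**2 + 3*(21 - 16))) + 8744) = 1/((71 + 36*5**2 + 108*5)/(4*(2 + 5**2 + 3*5)) + 8744) = 1/((71 + 36*25 + 540)/(4*(2 + 25 + 15)) + 8744) = 1/((1/4)*(71 + 900 + 540)/42 + 8744) = 1/((1/4)*(1/42)*1511 + 8744) = 1/(1511/168 + 8744) = 1/(1470503/168) = 168/1470503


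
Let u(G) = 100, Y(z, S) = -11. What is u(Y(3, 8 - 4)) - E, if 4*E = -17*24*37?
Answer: 3874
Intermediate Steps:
E = -3774 (E = (-17*24*37)/4 = (-408*37)/4 = (1/4)*(-15096) = -3774)
u(Y(3, 8 - 4)) - E = 100 - 1*(-3774) = 100 + 3774 = 3874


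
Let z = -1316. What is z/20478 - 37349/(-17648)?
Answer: 370804027/180697872 ≈ 2.0521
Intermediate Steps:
z/20478 - 37349/(-17648) = -1316/20478 - 37349/(-17648) = -1316*1/20478 - 37349*(-1/17648) = -658/10239 + 37349/17648 = 370804027/180697872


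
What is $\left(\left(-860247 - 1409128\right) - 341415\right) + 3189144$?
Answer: $578354$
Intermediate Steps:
$\left(\left(-860247 - 1409128\right) - 341415\right) + 3189144 = \left(-2269375 - 341415\right) + 3189144 = -2610790 + 3189144 = 578354$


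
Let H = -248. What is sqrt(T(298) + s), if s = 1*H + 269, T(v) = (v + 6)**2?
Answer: sqrt(92437) ≈ 304.03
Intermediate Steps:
T(v) = (6 + v)**2
s = 21 (s = 1*(-248) + 269 = -248 + 269 = 21)
sqrt(T(298) + s) = sqrt((6 + 298)**2 + 21) = sqrt(304**2 + 21) = sqrt(92416 + 21) = sqrt(92437)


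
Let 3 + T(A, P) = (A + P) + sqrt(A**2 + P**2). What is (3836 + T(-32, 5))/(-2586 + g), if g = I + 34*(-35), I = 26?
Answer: -1903/1875 - sqrt(1049)/3750 ≈ -1.0236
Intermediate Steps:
g = -1164 (g = 26 + 34*(-35) = 26 - 1190 = -1164)
T(A, P) = -3 + A + P + sqrt(A**2 + P**2) (T(A, P) = -3 + ((A + P) + sqrt(A**2 + P**2)) = -3 + (A + P + sqrt(A**2 + P**2)) = -3 + A + P + sqrt(A**2 + P**2))
(3836 + T(-32, 5))/(-2586 + g) = (3836 + (-3 - 32 + 5 + sqrt((-32)**2 + 5**2)))/(-2586 - 1164) = (3836 + (-3 - 32 + 5 + sqrt(1024 + 25)))/(-3750) = (3836 + (-3 - 32 + 5 + sqrt(1049)))*(-1/3750) = (3836 + (-30 + sqrt(1049)))*(-1/3750) = (3806 + sqrt(1049))*(-1/3750) = -1903/1875 - sqrt(1049)/3750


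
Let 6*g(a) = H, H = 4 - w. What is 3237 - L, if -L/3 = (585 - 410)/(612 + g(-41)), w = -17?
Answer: 3985797/1231 ≈ 3237.9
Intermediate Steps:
H = 21 (H = 4 - 1*(-17) = 4 + 17 = 21)
g(a) = 7/2 (g(a) = (⅙)*21 = 7/2)
L = -1050/1231 (L = -3*(585 - 410)/(612 + 7/2) = -525/1231/2 = -525*2/1231 = -3*350/1231 = -1050/1231 ≈ -0.85297)
3237 - L = 3237 - 1*(-1050/1231) = 3237 + 1050/1231 = 3985797/1231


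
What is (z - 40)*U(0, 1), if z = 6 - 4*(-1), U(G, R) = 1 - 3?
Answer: 60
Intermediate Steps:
U(G, R) = -2
z = 10 (z = 6 + 4 = 10)
(z - 40)*U(0, 1) = (10 - 40)*(-2) = -30*(-2) = 60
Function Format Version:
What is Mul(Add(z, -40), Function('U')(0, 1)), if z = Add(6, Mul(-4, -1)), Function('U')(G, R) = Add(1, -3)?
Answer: 60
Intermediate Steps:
Function('U')(G, R) = -2
z = 10 (z = Add(6, 4) = 10)
Mul(Add(z, -40), Function('U')(0, 1)) = Mul(Add(10, -40), -2) = Mul(-30, -2) = 60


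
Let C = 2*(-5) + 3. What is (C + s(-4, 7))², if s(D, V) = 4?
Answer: 9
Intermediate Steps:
C = -7 (C = -10 + 3 = -7)
(C + s(-4, 7))² = (-7 + 4)² = (-3)² = 9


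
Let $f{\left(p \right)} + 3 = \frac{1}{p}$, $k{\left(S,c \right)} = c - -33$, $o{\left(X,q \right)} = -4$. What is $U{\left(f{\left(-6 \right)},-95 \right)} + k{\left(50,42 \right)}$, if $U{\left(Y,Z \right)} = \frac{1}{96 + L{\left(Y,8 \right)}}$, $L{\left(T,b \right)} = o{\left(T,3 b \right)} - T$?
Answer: $\frac{42831}{571} \approx 75.01$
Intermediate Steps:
$L{\left(T,b \right)} = -4 - T$
$k{\left(S,c \right)} = 33 + c$ ($k{\left(S,c \right)} = c + 33 = 33 + c$)
$f{\left(p \right)} = -3 + \frac{1}{p}$
$U{\left(Y,Z \right)} = \frac{1}{92 - Y}$ ($U{\left(Y,Z \right)} = \frac{1}{96 - \left(4 + Y\right)} = \frac{1}{92 - Y}$)
$U{\left(f{\left(-6 \right)},-95 \right)} + k{\left(50,42 \right)} = - \frac{1}{-92 - \left(3 - \frac{1}{-6}\right)} + \left(33 + 42\right) = - \frac{1}{-92 - \frac{19}{6}} + 75 = - \frac{1}{- \frac{571}{6}} + 75 = \left(-1\right) \left(- \frac{6}{571}\right) + 75 = \frac{6}{571} + 75 = \frac{42831}{571}$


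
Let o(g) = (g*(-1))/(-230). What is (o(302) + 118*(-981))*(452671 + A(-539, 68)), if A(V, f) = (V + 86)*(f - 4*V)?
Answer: 7385521453219/115 ≈ 6.4222e+10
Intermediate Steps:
o(g) = g/230 (o(g) = -g*(-1/230) = g/230)
A(V, f) = (86 + V)*(f - 4*V)
(o(302) + 118*(-981))*(452671 + A(-539, 68)) = ((1/230)*302 + 118*(-981))*(452671 + (-344*(-539) - 4*(-539)**2 + 86*68 - 539*68)) = (151/115 - 115758)*(452671 + (185416 - 4*290521 + 5848 - 36652)) = -13312019*(452671 + (185416 - 1162084 + 5848 - 36652))/115 = -13312019*(452671 - 1007472)/115 = -13312019/115*(-554801) = 7385521453219/115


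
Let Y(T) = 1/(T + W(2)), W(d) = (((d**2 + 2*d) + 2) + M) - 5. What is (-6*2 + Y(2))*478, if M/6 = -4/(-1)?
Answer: -177338/31 ≈ -5720.6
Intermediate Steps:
M = 24 (M = 6*(-4/(-1)) = 6*(-4*(-1)) = 6*4 = 24)
W(d) = 21 + d**2 + 2*d (W(d) = (((d**2 + 2*d) + 2) + 24) - 5 = ((2 + d**2 + 2*d) + 24) - 5 = (26 + d**2 + 2*d) - 5 = 21 + d**2 + 2*d)
Y(T) = 1/(29 + T) (Y(T) = 1/(T + (21 + 2**2 + 2*2)) = 1/(T + (21 + 4 + 4)) = 1/(T + 29) = 1/(29 + T))
(-6*2 + Y(2))*478 = (-6*2 + 1/(29 + 2))*478 = (-12 + 1/31)*478 = -371/31*478 = -177338/31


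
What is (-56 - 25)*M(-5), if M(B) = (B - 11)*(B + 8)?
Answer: 3888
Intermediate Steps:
M(B) = (-11 + B)*(8 + B)
(-56 - 25)*M(-5) = (-56 - 25)*(-88 + (-5)² - 3*(-5)) = -81*(-88 + 25 + 15) = -81*(-48) = 3888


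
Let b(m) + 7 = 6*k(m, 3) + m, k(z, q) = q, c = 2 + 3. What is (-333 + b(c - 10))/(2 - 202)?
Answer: 327/200 ≈ 1.6350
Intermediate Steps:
c = 5
b(m) = 11 + m (b(m) = -7 + (6*3 + m) = -7 + (18 + m) = 11 + m)
(-333 + b(c - 10))/(2 - 202) = (-333 + (11 + (5 - 10)))/(2 - 202) = (-333 + (11 - 5))/(-200) = (-333 + 6)*(-1/200) = -327*(-1/200) = 327/200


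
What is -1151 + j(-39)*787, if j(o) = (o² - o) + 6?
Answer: 1231291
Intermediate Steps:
j(o) = 6 + o² - o
-1151 + j(-39)*787 = -1151 + (6 + (-39)² - 1*(-39))*787 = -1151 + (6 + 1521 + 39)*787 = -1151 + 1566*787 = -1151 + 1232442 = 1231291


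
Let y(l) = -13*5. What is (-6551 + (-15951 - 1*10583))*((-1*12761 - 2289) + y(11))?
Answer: 500079775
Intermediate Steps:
y(l) = -65
(-6551 + (-15951 - 1*10583))*((-1*12761 - 2289) + y(11)) = (-6551 + (-15951 - 1*10583))*((-1*12761 - 2289) - 65) = (-6551 + (-15951 - 10583))*((-12761 - 2289) - 65) = (-6551 - 26534)*(-15050 - 65) = -33085*(-15115) = 500079775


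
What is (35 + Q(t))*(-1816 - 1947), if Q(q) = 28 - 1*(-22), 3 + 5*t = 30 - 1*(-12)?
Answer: -319855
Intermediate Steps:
t = 39/5 (t = -⅗ + (30 - 1*(-12))/5 = -⅗ + (30 + 12)/5 = -⅗ + (⅕)*42 = -⅗ + 42/5 = 39/5 ≈ 7.8000)
Q(q) = 50 (Q(q) = 28 + 22 = 50)
(35 + Q(t))*(-1816 - 1947) = (35 + 50)*(-1816 - 1947) = 85*(-3763) = -319855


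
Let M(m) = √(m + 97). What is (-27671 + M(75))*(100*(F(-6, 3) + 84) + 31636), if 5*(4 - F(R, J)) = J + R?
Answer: -1120564816 + 80992*√43 ≈ -1.1200e+9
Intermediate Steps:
F(R, J) = 4 - J/5 - R/5 (F(R, J) = 4 - (J + R)/5 = 4 + (-J/5 - R/5) = 4 - J/5 - R/5)
M(m) = √(97 + m)
(-27671 + M(75))*(100*(F(-6, 3) + 84) + 31636) = (-27671 + √(97 + 75))*(100*((4 - ⅕*3 - ⅕*(-6)) + 84) + 31636) = (-27671 + √172)*(100*((4 - ⅗ + 6/5) + 84) + 31636) = (-27671 + 2*√43)*(100*(23/5 + 84) + 31636) = (-27671 + 2*√43)*(100*(443/5) + 31636) = (-27671 + 2*√43)*(8860 + 31636) = (-27671 + 2*√43)*40496 = -1120564816 + 80992*√43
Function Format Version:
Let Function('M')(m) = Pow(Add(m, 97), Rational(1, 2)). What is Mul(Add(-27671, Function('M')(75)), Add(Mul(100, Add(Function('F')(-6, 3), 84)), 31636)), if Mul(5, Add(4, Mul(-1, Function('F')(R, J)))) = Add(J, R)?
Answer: Add(-1120564816, Mul(80992, Pow(43, Rational(1, 2)))) ≈ -1.1200e+9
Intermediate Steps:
Function('F')(R, J) = Add(4, Mul(Rational(-1, 5), J), Mul(Rational(-1, 5), R)) (Function('F')(R, J) = Add(4, Mul(Rational(-1, 5), Add(J, R))) = Add(4, Add(Mul(Rational(-1, 5), J), Mul(Rational(-1, 5), R))) = Add(4, Mul(Rational(-1, 5), J), Mul(Rational(-1, 5), R)))
Function('M')(m) = Pow(Add(97, m), Rational(1, 2))
Mul(Add(-27671, Function('M')(75)), Add(Mul(100, Add(Function('F')(-6, 3), 84)), 31636)) = Mul(Add(-27671, Pow(Add(97, 75), Rational(1, 2))), Add(Mul(100, Add(Add(4, Mul(Rational(-1, 5), 3), Mul(Rational(-1, 5), -6)), 84)), 31636)) = Mul(Add(-27671, Pow(172, Rational(1, 2))), Add(Mul(100, Add(Add(4, Rational(-3, 5), Rational(6, 5)), 84)), 31636)) = Mul(Add(-27671, Mul(2, Pow(43, Rational(1, 2)))), Add(Mul(100, Add(Rational(23, 5), 84)), 31636)) = Mul(Add(-27671, Mul(2, Pow(43, Rational(1, 2)))), Add(Mul(100, Rational(443, 5)), 31636)) = Mul(Add(-27671, Mul(2, Pow(43, Rational(1, 2)))), Add(8860, 31636)) = Mul(Add(-27671, Mul(2, Pow(43, Rational(1, 2)))), 40496) = Add(-1120564816, Mul(80992, Pow(43, Rational(1, 2))))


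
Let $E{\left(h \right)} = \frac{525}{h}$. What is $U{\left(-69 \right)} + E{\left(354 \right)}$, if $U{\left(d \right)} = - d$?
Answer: $\frac{8317}{118} \approx 70.483$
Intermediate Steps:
$U{\left(-69 \right)} + E{\left(354 \right)} = \left(-1\right) \left(-69\right) + \frac{525}{354} = 69 + 525 \cdot \frac{1}{354} = 69 + \frac{175}{118} = \frac{8317}{118}$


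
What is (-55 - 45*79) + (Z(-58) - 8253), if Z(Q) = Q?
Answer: -11921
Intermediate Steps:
(-55 - 45*79) + (Z(-58) - 8253) = (-55 - 45*79) + (-58 - 8253) = (-55 - 3555) - 8311 = -3610 - 8311 = -11921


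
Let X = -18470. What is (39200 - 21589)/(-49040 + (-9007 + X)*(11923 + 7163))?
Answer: -17611/524475062 ≈ -3.3578e-5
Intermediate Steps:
(39200 - 21589)/(-49040 + (-9007 + X)*(11923 + 7163)) = (39200 - 21589)/(-49040 + (-9007 - 18470)*(11923 + 7163)) = 17611/(-49040 - 27477*19086) = 17611/(-49040 - 524426022) = 17611/(-524475062) = 17611*(-1/524475062) = -17611/524475062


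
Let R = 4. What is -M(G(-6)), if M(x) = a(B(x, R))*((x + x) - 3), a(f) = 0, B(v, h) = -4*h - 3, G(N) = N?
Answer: 0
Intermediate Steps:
B(v, h) = -3 - 4*h
M(x) = 0 (M(x) = 0*((x + x) - 3) = 0*(2*x - 3) = 0*(-3 + 2*x) = 0)
-M(G(-6)) = -1*0 = 0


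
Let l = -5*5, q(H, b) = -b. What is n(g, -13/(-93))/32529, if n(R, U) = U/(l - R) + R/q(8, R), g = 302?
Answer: -30424/989239419 ≈ -3.0755e-5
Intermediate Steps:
l = -25
n(R, U) = -1 + U/(-25 - R) (n(R, U) = U/(-25 - R) + R/((-R)) = U/(-25 - R) + R*(-1/R) = U/(-25 - R) - 1 = -1 + U/(-25 - R))
n(g, -13/(-93))/32529 = ((-25 - 1*302 - (-13)/(-93))/(25 + 302))/32529 = ((-25 - 302 - (-13)*(-1)/93)/327)*(1/32529) = ((-25 - 302 - 1*13/93)/327)*(1/32529) = ((-25 - 302 - 13/93)/327)*(1/32529) = ((1/327)*(-30424/93))*(1/32529) = -30424/30411*1/32529 = -30424/989239419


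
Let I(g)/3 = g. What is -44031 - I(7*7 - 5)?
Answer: -44163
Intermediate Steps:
I(g) = 3*g
-44031 - I(7*7 - 5) = -44031 - 3*(7*7 - 5) = -44031 - 3*(49 - 5) = -44031 - 3*44 = -44031 - 1*132 = -44031 - 132 = -44163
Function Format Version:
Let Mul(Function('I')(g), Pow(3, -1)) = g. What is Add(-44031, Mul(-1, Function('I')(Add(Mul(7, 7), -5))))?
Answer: -44163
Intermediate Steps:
Function('I')(g) = Mul(3, g)
Add(-44031, Mul(-1, Function('I')(Add(Mul(7, 7), -5)))) = Add(-44031, Mul(-1, Mul(3, Add(Mul(7, 7), -5)))) = Add(-44031, Mul(-1, Mul(3, Add(49, -5)))) = Add(-44031, Mul(-1, Mul(3, 44))) = Add(-44031, Mul(-1, 132)) = Add(-44031, -132) = -44163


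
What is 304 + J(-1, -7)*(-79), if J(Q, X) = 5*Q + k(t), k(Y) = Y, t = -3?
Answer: 936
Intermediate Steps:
J(Q, X) = -3 + 5*Q (J(Q, X) = 5*Q - 3 = -3 + 5*Q)
304 + J(-1, -7)*(-79) = 304 + (-3 + 5*(-1))*(-79) = 304 + (-3 - 5)*(-79) = 304 - 8*(-79) = 304 + 632 = 936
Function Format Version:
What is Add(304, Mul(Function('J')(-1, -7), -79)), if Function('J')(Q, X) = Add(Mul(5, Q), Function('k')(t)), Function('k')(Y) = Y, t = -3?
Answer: 936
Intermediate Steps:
Function('J')(Q, X) = Add(-3, Mul(5, Q)) (Function('J')(Q, X) = Add(Mul(5, Q), -3) = Add(-3, Mul(5, Q)))
Add(304, Mul(Function('J')(-1, -7), -79)) = Add(304, Mul(Add(-3, Mul(5, -1)), -79)) = Add(304, Mul(Add(-3, -5), -79)) = Add(304, Mul(-8, -79)) = Add(304, 632) = 936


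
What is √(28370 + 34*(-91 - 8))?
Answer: 2*√6251 ≈ 158.13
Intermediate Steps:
√(28370 + 34*(-91 - 8)) = √(28370 + 34*(-99)) = √(28370 - 3366) = √25004 = 2*√6251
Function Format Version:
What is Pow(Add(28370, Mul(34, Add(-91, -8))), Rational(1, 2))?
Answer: Mul(2, Pow(6251, Rational(1, 2))) ≈ 158.13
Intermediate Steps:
Pow(Add(28370, Mul(34, Add(-91, -8))), Rational(1, 2)) = Pow(Add(28370, Mul(34, -99)), Rational(1, 2)) = Pow(Add(28370, -3366), Rational(1, 2)) = Pow(25004, Rational(1, 2)) = Mul(2, Pow(6251, Rational(1, 2)))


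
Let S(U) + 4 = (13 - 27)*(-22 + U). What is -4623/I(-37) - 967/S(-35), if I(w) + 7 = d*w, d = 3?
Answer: 889139/23423 ≈ 37.960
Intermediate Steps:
I(w) = -7 + 3*w
S(U) = 304 - 14*U (S(U) = -4 + (13 - 27)*(-22 + U) = -4 - 14*(-22 + U) = -4 + (308 - 14*U) = 304 - 14*U)
-4623/I(-37) - 967/S(-35) = -4623/(-7 + 3*(-37)) - 967/(304 - 14*(-35)) = -4623/(-7 - 111) - 967/(304 + 490) = -4623/(-118) - 967/794 = -4623*(-1/118) - 967*1/794 = 4623/118 - 967/794 = 889139/23423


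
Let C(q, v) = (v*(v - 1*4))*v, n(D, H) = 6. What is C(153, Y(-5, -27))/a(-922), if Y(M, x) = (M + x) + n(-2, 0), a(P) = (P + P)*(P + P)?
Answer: -2535/425042 ≈ -0.0059641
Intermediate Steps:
a(P) = 4*P² (a(P) = (2*P)*(2*P) = 4*P²)
Y(M, x) = 6 + M + x (Y(M, x) = (M + x) + 6 = 6 + M + x)
C(q, v) = v²*(-4 + v) (C(q, v) = (v*(v - 4))*v = (v*(-4 + v))*v = v²*(-4 + v))
C(153, Y(-5, -27))/a(-922) = ((6 - 5 - 27)²*(-4 + (6 - 5 - 27)))/((4*(-922)²)) = ((-26)²*(-4 - 26))/((4*850084)) = (676*(-30))/3400336 = -20280*1/3400336 = -2535/425042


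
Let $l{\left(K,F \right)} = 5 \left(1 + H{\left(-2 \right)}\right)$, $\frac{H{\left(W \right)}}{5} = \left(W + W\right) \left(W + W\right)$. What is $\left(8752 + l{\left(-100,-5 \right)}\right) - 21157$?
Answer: $-12000$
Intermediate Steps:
$H{\left(W \right)} = 20 W^{2}$ ($H{\left(W \right)} = 5 \left(W + W\right) \left(W + W\right) = 5 \cdot 2 W 2 W = 5 \cdot 4 W^{2} = 20 W^{2}$)
$l{\left(K,F \right)} = 405$ ($l{\left(K,F \right)} = 5 \left(1 + 20 \left(-2\right)^{2}\right) = 5 \left(1 + 20 \cdot 4\right) = 5 \left(1 + 80\right) = 5 \cdot 81 = 405$)
$\left(8752 + l{\left(-100,-5 \right)}\right) - 21157 = \left(8752 + 405\right) - 21157 = 9157 - 21157 = -12000$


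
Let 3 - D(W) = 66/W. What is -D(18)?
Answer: ⅔ ≈ 0.66667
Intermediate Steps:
D(W) = 3 - 66/W
-D(18) = -(3 - 66/18) = -(3 - 66*1/18) = -(3 - 11/3) = -1*(-⅔) = ⅔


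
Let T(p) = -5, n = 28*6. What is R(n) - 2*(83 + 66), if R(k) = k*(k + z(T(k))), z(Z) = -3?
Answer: 27422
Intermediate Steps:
n = 168
R(k) = k*(-3 + k) (R(k) = k*(k - 3) = k*(-3 + k))
R(n) - 2*(83 + 66) = 168*(-3 + 168) - 2*(83 + 66) = 168*165 - 2*149 = 27720 - 298 = 27422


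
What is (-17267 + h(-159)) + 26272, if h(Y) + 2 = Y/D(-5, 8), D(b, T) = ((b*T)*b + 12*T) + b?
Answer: 873238/97 ≈ 9002.5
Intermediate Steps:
D(b, T) = b + 12*T + T*b² (D(b, T) = ((T*b)*b + 12*T) + b = (T*b² + 12*T) + b = (12*T + T*b²) + b = b + 12*T + T*b²)
h(Y) = -2 + Y/291 (h(Y) = -2 + Y/(-5 + 12*8 + 8*(-5)²) = -2 + Y/(-5 + 96 + 8*25) = -2 + Y/(-5 + 96 + 200) = -2 + Y/291)
(-17267 + h(-159)) + 26272 = (-17267 + (-2 + (1/291)*(-159))) + 26272 = (-17267 + (-2 - 53/97)) + 26272 = (-17267 - 247/97) + 26272 = -1675146/97 + 26272 = 873238/97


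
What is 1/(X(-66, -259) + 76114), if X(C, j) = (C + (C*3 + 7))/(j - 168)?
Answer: 427/32500935 ≈ 1.3138e-5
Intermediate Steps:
X(C, j) = (7 + 4*C)/(-168 + j) (X(C, j) = (C + (3*C + 7))/(-168 + j) = (C + (7 + 3*C))/(-168 + j) = (7 + 4*C)/(-168 + j))
1/(X(-66, -259) + 76114) = 1/((7 + 4*(-66))/(-168 - 259) + 76114) = 1/((7 - 264)/(-427) + 76114) = 1/(-1/427*(-257) + 76114) = 1/(257/427 + 76114) = 1/(32500935/427) = 427/32500935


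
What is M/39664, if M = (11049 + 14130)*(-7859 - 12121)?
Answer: -3399165/268 ≈ -12683.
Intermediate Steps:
M = -503076420 (M = 25179*(-19980) = -503076420)
M/39664 = -503076420/39664 = -503076420*1/39664 = -3399165/268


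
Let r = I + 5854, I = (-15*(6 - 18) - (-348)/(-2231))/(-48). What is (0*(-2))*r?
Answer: 0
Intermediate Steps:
I = -8359/2231 (I = (-15*(-12) - (-348)*(-1)/2231)*(-1/48) = (180 - 1*348/2231)*(-1/48) = (180 - 348/2231)*(-1/48) = (401232/2231)*(-1/48) = -8359/2231 ≈ -3.7467)
r = 13051915/2231 (r = -8359/2231 + 5854 = 13051915/2231 ≈ 5850.3)
(0*(-2))*r = (0*(-2))*(13051915/2231) = 0*(13051915/2231) = 0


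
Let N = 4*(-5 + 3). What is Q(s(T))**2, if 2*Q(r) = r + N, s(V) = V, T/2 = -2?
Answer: 36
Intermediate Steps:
T = -4 (T = 2*(-2) = -4)
N = -8 (N = 4*(-2) = -8)
Q(r) = -4 + r/2 (Q(r) = (r - 8)/2 = (-8 + r)/2 = -4 + r/2)
Q(s(T))**2 = (-4 + (1/2)*(-4))**2 = (-4 - 2)**2 = (-6)**2 = 36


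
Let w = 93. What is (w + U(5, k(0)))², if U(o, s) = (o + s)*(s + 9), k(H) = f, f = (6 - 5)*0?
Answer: 19044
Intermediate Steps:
f = 0 (f = 1*0 = 0)
k(H) = 0
U(o, s) = (9 + s)*(o + s) (U(o, s) = (o + s)*(9 + s) = (9 + s)*(o + s))
(w + U(5, k(0)))² = (93 + (0² + 9*5 + 9*0 + 5*0))² = (93 + (0 + 45 + 0 + 0))² = (93 + 45)² = 138² = 19044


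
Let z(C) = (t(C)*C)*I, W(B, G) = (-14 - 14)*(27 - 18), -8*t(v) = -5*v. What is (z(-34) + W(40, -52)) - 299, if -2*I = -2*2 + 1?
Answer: 2131/4 ≈ 532.75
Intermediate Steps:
I = 3/2 (I = -(-2*2 + 1)/2 = -(-4 + 1)/2 = -1/2*(-3) = 3/2 ≈ 1.5000)
t(v) = 5*v/8 (t(v) = -(-5)*v/8 = 5*v/8)
W(B, G) = -252 (W(B, G) = -28*9 = -252)
z(C) = 15*C**2/16 (z(C) = ((5*C/8)*C)*(3/2) = (5*C**2/8)*(3/2) = 15*C**2/16)
(z(-34) + W(40, -52)) - 299 = ((15/16)*(-34)**2 - 252) - 299 = ((15/16)*1156 - 252) - 299 = (4335/4 - 252) - 299 = 3327/4 - 299 = 2131/4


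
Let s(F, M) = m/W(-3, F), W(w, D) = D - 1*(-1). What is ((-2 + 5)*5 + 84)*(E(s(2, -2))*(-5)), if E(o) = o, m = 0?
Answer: 0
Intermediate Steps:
W(w, D) = 1 + D (W(w, D) = D + 1 = 1 + D)
s(F, M) = 0 (s(F, M) = 0/(1 + F) = 0)
((-2 + 5)*5 + 84)*(E(s(2, -2))*(-5)) = ((-2 + 5)*5 + 84)*(0*(-5)) = (3*5 + 84)*0 = (15 + 84)*0 = 99*0 = 0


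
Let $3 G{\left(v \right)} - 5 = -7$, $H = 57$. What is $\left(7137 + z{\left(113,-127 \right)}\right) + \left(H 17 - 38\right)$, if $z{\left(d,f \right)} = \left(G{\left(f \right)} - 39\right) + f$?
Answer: $\frac{23704}{3} \approx 7901.3$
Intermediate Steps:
$G{\left(v \right)} = - \frac{2}{3}$ ($G{\left(v \right)} = \frac{5}{3} + \frac{1}{3} \left(-7\right) = \frac{5}{3} - \frac{7}{3} = - \frac{2}{3}$)
$z{\left(d,f \right)} = - \frac{119}{3} + f$ ($z{\left(d,f \right)} = \left(- \frac{2}{3} - 39\right) + f = - \frac{119}{3} + f$)
$\left(7137 + z{\left(113,-127 \right)}\right) + \left(H 17 - 38\right) = \left(7137 - \frac{500}{3}\right) + \left(57 \cdot 17 - 38\right) = \left(7137 - \frac{500}{3}\right) + \left(969 - 38\right) = \frac{20911}{3} + 931 = \frac{23704}{3}$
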